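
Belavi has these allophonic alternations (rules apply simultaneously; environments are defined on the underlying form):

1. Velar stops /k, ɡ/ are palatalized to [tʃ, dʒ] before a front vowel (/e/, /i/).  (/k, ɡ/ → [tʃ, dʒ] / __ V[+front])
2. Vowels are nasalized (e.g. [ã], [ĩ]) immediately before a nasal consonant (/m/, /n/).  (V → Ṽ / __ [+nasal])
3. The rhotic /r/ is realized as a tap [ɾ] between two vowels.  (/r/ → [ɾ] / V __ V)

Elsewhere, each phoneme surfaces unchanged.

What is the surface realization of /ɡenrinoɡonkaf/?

[dʒẽnrĩnoɡõnkaf]

Rule 1 applies to /ɡ/ (word-initial: before a front vowel) → [dʒ].
/e/ meets the environment for rule 2 (before a nasal consonant) → [ẽ].
/n/ stays [n].
/r/ (between /n/ and /i/): rule 3 targets it, but not between two vowels → unchanged [r].
Rule 2 applies to /i/ (between /r/ and /n/: before a nasal consonant) → [ĩ].
/n/ (between /i/ and /o/): no rule targets it → [n].
/o/ (between /n/ and /ɡ/) is in the target of rule 2 but the environment (before a nasal consonant) is not met → [o].
/ɡ/ (between /o/ and /o/): rule 1 targets it, but not before a front vowel → unchanged [ɡ].
/o/ meets the environment for rule 2 (before a nasal consonant) → [õ].
/n/ (between /o/ and /k/) is unaffected → [n].
/k/ (between /n/ and /a/): rule 1 targets it, but not before a front vowel → unchanged [k].
/a/ (between /k/ and /f/) fails the environment for rule 2, so it stays [a].
/f/ (word-final) is unaffected → [f].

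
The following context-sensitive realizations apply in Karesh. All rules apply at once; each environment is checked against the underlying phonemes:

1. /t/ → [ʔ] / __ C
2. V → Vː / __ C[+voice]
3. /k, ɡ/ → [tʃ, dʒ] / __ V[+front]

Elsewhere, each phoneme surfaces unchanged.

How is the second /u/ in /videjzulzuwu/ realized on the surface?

Rule 2 applies to /u/ (between /z/ and /w/: before a voiced consonant) → [uː].

[uː]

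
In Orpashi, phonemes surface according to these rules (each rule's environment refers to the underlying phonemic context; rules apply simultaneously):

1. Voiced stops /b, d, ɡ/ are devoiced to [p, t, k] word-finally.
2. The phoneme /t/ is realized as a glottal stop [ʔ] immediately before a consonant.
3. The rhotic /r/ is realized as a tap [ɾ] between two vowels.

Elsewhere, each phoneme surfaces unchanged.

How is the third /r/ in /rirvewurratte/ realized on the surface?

/r/ (between /u/ and /r/) is in the target of rule 3 but the environment (between two vowels) is not met → [r].

[r]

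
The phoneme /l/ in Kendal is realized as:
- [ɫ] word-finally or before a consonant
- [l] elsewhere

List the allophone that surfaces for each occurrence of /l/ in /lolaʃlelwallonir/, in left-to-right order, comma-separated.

Occurrence 1 (position 1): no conditioning environment matches → elsewhere allophone [l].
Occurrence 2 (position 3): no conditioning environment matches → elsewhere allophone [l].
Occurrence 3 (position 6): no conditioning environment matches → elsewhere allophone [l].
Occurrence 4 (position 8): word-finally or before a consonant → [ɫ].
Occurrence 5 (position 11): word-finally or before a consonant → [ɫ].
Occurrence 6 (position 12): no conditioning environment matches → elsewhere allophone [l].

[l], [l], [l], [ɫ], [ɫ], [l]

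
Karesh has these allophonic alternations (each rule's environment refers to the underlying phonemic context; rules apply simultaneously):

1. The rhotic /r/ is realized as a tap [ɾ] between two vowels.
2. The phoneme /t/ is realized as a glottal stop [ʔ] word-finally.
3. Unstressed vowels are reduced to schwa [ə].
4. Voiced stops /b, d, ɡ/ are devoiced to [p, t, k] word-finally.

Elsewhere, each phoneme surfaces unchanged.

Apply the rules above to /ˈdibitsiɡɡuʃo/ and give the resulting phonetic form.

[ˈdibətsəɡɡəʃə]

/d/ (word-initial) is in the target of rule 4 but the environment (word-finally) is not met → [d].
/i/ (between /d/ and /b/) fails the environment for rule 3, so it stays [i].
/b/ — between /i/ and /i/; rule 4 does not apply here → [b].
/i/ — between /b/ and /t/, in an unstressed syllable — surfaces as [ə] (rule 3).
/t/ (between /i/ and /s/): rule 2 targets it, but not word-finally → unchanged [t].
/s/ (between /t/ and /i/) is unaffected → [s].
/i/ — between /s/ and /ɡ/, in an unstressed syllable — surfaces as [ə] (rule 3).
/ɡ/ — between /i/ and /ɡ/; rule 4 does not apply here → [ɡ].
/ɡ/ — between /ɡ/ and /u/; rule 4 does not apply here → [ɡ].
/u/ — between /ɡ/ and /ʃ/, in an unstressed syllable — surfaces as [ə] (rule 3).
/ʃ/ (between /u/ and /o/) is unaffected → [ʃ].
/o/ (word-final): in an unstressed syllable, so rule 3 applies → [ə].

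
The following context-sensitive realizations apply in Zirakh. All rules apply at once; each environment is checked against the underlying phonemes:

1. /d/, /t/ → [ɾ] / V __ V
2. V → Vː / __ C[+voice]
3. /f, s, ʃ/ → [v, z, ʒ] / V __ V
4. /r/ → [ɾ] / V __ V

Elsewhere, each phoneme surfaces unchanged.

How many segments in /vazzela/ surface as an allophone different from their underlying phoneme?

2

Segments that undergo a rule: /a/ → [aː] (rule 2); /e/ → [eː] (rule 2).
All other segments surface unchanged.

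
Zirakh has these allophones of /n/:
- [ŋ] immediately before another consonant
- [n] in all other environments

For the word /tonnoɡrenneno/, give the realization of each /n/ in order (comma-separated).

Occurrence 1 (position 3): immediately before another consonant → [ŋ].
Occurrence 2 (position 4): no conditioning environment matches → elsewhere allophone [n].
Occurrence 3 (position 9): immediately before another consonant → [ŋ].
Occurrence 4 (position 10): no conditioning environment matches → elsewhere allophone [n].
Occurrence 5 (position 12): no conditioning environment matches → elsewhere allophone [n].

[ŋ], [n], [ŋ], [n], [n]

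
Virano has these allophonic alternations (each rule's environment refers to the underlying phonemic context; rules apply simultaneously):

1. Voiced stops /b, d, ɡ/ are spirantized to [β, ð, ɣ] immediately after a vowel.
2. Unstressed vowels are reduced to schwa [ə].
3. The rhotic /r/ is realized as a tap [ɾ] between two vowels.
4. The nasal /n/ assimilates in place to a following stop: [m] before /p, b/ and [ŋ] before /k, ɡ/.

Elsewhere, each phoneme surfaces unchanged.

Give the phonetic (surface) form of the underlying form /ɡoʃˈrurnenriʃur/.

[ɡəʃˈrurnənrəʃər]

/ɡ/ — word-initial; rule 1 does not apply here → [ɡ].
/o/ meets the environment for rule 2 (in an unstressed syllable) → [ə].
/r/ (between /ʃ/ and /u/) fails the environment for rule 3, so it stays [r].
/u/ (between /r/ and /r/): rule 2 targets it, but not in an unstressed syllable → unchanged [u].
/r/ (between /u/ and /n/) fails the environment for rule 3, so it stays [r].
/n/ — between /r/ and /e/; rule 4 does not apply here → [n].
/e/ meets the environment for rule 2 (in an unstressed syllable) → [ə].
/n/ (between /e/ and /r/) is in the target of rule 4 but the environment (before a labial or velar stop) is not met → [n].
/r/ (between /n/ and /i/): rule 3 targets it, but not between two vowels → unchanged [r].
/i/ (between /r/ and /ʃ/) occurs in an unstressed syllable → [ə] by rule 2.
/u/ meets the environment for rule 2 (in an unstressed syllable) → [ə].
/r/ (word-final): rule 3 targets it, but not between two vowels → unchanged [r].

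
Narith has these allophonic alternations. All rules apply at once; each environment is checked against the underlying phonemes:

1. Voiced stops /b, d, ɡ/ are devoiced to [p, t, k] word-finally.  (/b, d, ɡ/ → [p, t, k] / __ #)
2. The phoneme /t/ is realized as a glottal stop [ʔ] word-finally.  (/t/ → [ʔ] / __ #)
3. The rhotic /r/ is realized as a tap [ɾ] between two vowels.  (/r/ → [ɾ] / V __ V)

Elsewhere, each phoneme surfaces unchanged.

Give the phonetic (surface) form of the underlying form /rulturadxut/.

[rultuɾadxuʔ]

/r/ (word-initial) fails the environment for rule 3, so it stays [r].
/u/ (between /r/ and /l/) is unaffected → [u].
/l/ — not in any rule's target class → [l].
/t/ — between /l/ and /u/; rule 2 does not apply here → [t].
/u/ — not in any rule's target class → [u].
/r/ (between /u/ and /a/): between two vowels, so rule 3 applies → [ɾ].
/a/ stays [a].
/d/ — between /a/ and /x/; rule 1 does not apply here → [d].
/x/ stays [x].
/u/ (between /x/ and /t/) is unaffected → [u].
/t/ (word-final) occurs word-finally → [ʔ] by rule 2.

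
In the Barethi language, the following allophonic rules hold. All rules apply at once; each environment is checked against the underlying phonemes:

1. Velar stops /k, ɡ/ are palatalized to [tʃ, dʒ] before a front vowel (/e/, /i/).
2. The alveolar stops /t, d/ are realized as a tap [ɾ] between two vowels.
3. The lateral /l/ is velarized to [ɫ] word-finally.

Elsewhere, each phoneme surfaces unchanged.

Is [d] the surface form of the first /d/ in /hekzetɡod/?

/d/ — word-final; rule 2 does not apply here → [d].
The actual realization is [d], which matches [d].

Yes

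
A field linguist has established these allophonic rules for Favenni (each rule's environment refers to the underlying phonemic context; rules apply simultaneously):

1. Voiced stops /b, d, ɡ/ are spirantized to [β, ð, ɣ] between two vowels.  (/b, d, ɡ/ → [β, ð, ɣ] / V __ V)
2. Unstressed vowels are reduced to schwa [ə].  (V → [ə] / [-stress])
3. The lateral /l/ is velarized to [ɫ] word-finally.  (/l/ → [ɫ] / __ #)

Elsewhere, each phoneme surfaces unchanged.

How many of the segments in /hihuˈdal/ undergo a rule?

Segments that undergo a rule: /i/ → [ə] (rule 2); /u/ → [ə] (rule 2); /d/ → [ð] (rule 1); /l/ → [ɫ] (rule 3).
All other segments surface unchanged.

4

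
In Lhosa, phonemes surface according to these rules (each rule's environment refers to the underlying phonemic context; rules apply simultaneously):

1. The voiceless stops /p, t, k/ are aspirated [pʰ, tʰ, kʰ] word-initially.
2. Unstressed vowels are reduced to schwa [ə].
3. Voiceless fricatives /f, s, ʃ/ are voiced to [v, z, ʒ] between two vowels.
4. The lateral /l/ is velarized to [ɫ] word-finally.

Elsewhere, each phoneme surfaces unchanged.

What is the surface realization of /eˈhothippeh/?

[əˈhothəppəh]

/e/ (word-initial): in an unstressed syllable, so rule 2 applies → [ə].
/h/ stays [h].
/o/ — between /h/ and /t/; rule 2 does not apply here → [o].
/t/ (between /o/ and /h/): rule 1 targets it, but not word-initially → unchanged [t].
/h/ (between /t/ and /i/) is unaffected → [h].
/i/ — between /h/ and /p/, in an unstressed syllable — surfaces as [ə] (rule 2).
/p/ (between /i/ and /p/) is in the target of rule 1 but the environment (word-initially) is not met → [p].
/p/ (between /p/ and /e/) fails the environment for rule 1, so it stays [p].
/e/ — between /p/ and /h/, in an unstressed syllable — surfaces as [ə] (rule 2).
/h/ stays [h].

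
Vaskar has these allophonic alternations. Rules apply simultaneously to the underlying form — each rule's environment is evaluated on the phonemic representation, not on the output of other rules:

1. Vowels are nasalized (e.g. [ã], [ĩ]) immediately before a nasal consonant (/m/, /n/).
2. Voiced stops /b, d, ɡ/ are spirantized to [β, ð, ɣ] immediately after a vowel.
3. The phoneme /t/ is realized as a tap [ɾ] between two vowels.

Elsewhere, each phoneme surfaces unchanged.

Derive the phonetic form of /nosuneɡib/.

[nosũneɣiβ]

/o/ (between /n/ and /s/) is in the target of rule 1 but the environment (before a nasal consonant) is not met → [o].
Rule 1 applies to /u/ (between /s/ and /n/: before a nasal consonant) → [ũ].
/e/ (between /n/ and /ɡ/) is in the target of rule 1 but the environment (before a nasal consonant) is not met → [e].
/ɡ/ — between /e/ and /i/, immediately after a vowel — surfaces as [ɣ] (rule 2).
/i/ (between /ɡ/ and /b/) fails the environment for rule 1, so it stays [i].
/b/ (word-final) occurs immediately after a vowel → [β] by rule 2.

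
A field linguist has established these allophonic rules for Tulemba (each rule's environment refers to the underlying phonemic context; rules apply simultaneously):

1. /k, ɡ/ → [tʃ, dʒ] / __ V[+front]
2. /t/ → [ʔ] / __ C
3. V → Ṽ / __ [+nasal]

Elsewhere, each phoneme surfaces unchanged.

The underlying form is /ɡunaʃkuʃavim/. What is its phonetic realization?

/ɡ/ (word-initial) is in the target of rule 1 but the environment (before a front vowel) is not met → [ɡ].
/u/ — between /ɡ/ and /n/, before a nasal consonant — surfaces as [ũ] (rule 3).
/n/ — not in any rule's target class → [n].
/a/ — between /n/ and /ʃ/; rule 3 does not apply here → [a].
/ʃ/ — not in any rule's target class → [ʃ].
/k/ (between /ʃ/ and /u/) is in the target of rule 1 but the environment (before a front vowel) is not met → [k].
/u/ (between /k/ and /ʃ/) is in the target of rule 3 but the environment (before a nasal consonant) is not met → [u].
/ʃ/ (between /u/ and /a/) is unaffected → [ʃ].
/a/ (between /ʃ/ and /v/) is in the target of rule 3 but the environment (before a nasal consonant) is not met → [a].
/v/ stays [v].
/i/ — between /v/ and /m/, before a nasal consonant — surfaces as [ĩ] (rule 3).
/m/ (word-final): no rule targets it → [m].

[ɡũnaʃkuʃavĩm]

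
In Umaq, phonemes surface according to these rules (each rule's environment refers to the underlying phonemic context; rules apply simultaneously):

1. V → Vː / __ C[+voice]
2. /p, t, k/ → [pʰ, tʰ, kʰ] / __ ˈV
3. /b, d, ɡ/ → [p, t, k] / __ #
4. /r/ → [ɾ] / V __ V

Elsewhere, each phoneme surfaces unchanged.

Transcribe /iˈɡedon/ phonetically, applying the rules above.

/i/ (word-initial) occurs before a voiced consonant → [iː] by rule 1.
/ɡ/ (between /i/ and /e/): rule 3 targets it, but not word-finally → unchanged [ɡ].
/e/ meets the environment for rule 1 (before a voiced consonant) → [eː].
/d/ (between /e/ and /o/) is in the target of rule 3 but the environment (word-finally) is not met → [d].
/o/ meets the environment for rule 1 (before a voiced consonant) → [oː].
/n/ stays [n].

[iːˈɡeːdoːn]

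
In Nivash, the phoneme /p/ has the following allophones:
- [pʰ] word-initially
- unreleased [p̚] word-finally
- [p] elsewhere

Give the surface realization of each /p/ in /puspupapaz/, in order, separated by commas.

Occurrence 1 (position 1): word-initially → [pʰ].
Occurrence 2 (position 4): no conditioning environment matches → elsewhere allophone [p].
Occurrence 3 (position 6): no conditioning environment matches → elsewhere allophone [p].
Occurrence 4 (position 8): no conditioning environment matches → elsewhere allophone [p].

[pʰ], [p], [p], [p]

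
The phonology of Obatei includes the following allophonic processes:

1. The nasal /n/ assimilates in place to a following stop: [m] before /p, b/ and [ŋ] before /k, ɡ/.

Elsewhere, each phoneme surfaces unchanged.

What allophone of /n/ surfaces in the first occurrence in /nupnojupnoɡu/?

/n/ — word-initial; rule 1 does not apply here → [n].

[n]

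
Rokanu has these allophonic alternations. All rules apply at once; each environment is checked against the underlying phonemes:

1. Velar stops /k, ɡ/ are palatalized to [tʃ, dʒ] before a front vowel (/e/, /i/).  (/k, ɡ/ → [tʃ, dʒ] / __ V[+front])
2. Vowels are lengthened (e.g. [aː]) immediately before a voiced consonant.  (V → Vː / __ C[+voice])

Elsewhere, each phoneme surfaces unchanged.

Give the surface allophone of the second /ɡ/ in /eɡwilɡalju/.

[ɡ]

/ɡ/ — between /l/ and /a/; rule 1 does not apply here → [ɡ].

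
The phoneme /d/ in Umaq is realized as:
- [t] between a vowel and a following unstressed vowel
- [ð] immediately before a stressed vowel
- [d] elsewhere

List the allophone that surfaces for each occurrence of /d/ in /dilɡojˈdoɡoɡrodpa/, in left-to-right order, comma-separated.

Occurrence 1 (position 1): no conditioning environment matches → elsewhere allophone [d].
Occurrence 2 (position 7): immediately before a stressed vowel → [ð].
Occurrence 3 (position 14): no conditioning environment matches → elsewhere allophone [d].

[d], [ð], [d]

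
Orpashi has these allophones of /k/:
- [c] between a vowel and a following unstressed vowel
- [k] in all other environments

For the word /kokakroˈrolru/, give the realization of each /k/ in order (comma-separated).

[k], [c], [k]

Occurrence 1 (position 1): no conditioning environment matches → elsewhere allophone [k].
Occurrence 2 (position 3): between a vowel and a following unstressed vowel → [c].
Occurrence 3 (position 5): no conditioning environment matches → elsewhere allophone [k].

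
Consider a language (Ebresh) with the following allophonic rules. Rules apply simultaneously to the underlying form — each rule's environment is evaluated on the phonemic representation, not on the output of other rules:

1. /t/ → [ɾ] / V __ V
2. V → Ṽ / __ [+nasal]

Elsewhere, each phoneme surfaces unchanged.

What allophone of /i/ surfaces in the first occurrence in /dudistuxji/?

[i]

/i/ (between /d/ and /s/) fails the environment for rule 2, so it stays [i].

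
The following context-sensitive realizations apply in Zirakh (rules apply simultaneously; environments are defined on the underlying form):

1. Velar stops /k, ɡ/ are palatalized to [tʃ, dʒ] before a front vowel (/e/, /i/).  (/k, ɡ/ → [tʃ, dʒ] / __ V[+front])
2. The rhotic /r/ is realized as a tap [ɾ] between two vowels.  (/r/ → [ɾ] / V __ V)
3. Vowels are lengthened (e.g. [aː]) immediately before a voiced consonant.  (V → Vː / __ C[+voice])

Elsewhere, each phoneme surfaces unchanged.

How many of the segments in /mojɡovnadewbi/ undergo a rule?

4

Segments that undergo a rule: /o/ → [oː] (rule 3); /o/ → [oː] (rule 3); /a/ → [aː] (rule 3); /e/ → [eː] (rule 3).
All other segments surface unchanged.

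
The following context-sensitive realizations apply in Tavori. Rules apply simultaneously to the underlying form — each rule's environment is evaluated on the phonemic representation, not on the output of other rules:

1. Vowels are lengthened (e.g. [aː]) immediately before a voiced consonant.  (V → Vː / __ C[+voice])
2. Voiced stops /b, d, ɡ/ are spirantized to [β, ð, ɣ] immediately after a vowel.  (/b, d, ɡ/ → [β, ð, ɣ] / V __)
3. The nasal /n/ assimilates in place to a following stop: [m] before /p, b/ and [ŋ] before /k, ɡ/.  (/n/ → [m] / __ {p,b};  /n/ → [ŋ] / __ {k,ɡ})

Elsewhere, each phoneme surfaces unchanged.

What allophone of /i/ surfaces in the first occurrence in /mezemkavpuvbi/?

[i]

/i/ — word-final; rule 1 does not apply here → [i].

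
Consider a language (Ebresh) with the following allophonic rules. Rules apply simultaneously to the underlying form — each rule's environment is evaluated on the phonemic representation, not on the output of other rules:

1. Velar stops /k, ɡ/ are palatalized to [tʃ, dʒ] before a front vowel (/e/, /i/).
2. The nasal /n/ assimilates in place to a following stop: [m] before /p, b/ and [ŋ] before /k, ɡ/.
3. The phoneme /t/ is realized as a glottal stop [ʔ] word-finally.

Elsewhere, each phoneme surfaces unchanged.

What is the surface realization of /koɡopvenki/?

[koɡopveŋtʃi]

/k/ — word-initial; rule 1 does not apply here → [k].
/o/ stays [o].
/ɡ/ (between /o/ and /o/) is in the target of rule 1 but the environment (before a front vowel) is not met → [ɡ].
/o/ stays [o].
/p/ — not in any rule's target class → [p].
/v/ (between /p/ and /e/): no rule targets it → [v].
/e/ (between /v/ and /n/): no rule targets it → [e].
/n/ (between /e/ and /k/) occurs before a labial or velar stop → [ŋ] by rule 2.
/k/ (between /n/ and /i/) occurs before a front vowel → [tʃ] by rule 1.
/i/ — not in any rule's target class → [i].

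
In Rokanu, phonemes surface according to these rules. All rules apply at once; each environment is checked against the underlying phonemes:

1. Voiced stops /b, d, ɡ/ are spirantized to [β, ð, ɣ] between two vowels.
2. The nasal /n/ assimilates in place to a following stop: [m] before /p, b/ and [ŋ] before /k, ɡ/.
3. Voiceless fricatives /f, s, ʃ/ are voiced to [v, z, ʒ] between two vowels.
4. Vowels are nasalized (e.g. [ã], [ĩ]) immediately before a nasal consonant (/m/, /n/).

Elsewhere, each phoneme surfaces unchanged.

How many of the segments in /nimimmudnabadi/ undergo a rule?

Segments that undergo a rule: /i/ → [ĩ] (rule 4); /i/ → [ĩ] (rule 4); /b/ → [β] (rule 1); /d/ → [ð] (rule 1).
All other segments surface unchanged.

4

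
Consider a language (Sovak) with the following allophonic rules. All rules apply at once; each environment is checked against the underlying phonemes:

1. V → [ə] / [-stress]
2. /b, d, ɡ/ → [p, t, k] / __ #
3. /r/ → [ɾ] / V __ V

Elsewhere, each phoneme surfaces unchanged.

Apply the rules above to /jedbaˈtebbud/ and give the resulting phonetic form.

[jədbəˈtebbət]

/e/ (between /j/ and /d/): in an unstressed syllable, so rule 1 applies → [ə].
/d/ (between /e/ and /b/) is in the target of rule 2 but the environment (word-finally) is not met → [d].
/b/ (between /d/ and /a/): rule 2 targets it, but not word-finally → unchanged [b].
/a/ — between /b/ and /t/, in an unstressed syllable — surfaces as [ə] (rule 1).
/e/ (between /t/ and /b/): rule 1 targets it, but not in an unstressed syllable → unchanged [e].
/b/ (between /e/ and /b/) fails the environment for rule 2, so it stays [b].
/b/ (between /b/ and /u/) is in the target of rule 2 but the environment (word-finally) is not met → [b].
/u/ — between /b/ and /d/, in an unstressed syllable — surfaces as [ə] (rule 1).
/d/ (word-final) occurs word-finally → [t] by rule 2.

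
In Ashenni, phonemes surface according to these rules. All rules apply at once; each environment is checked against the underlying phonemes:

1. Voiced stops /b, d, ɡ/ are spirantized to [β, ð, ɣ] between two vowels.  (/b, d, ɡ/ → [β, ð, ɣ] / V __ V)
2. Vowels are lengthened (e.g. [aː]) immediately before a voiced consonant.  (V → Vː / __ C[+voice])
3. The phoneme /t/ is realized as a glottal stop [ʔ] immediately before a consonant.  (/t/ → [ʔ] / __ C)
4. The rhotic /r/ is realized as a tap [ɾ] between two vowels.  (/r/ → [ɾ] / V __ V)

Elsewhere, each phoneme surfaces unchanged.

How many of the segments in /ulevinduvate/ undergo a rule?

4

Segments that undergo a rule: /u/ → [uː] (rule 2); /e/ → [eː] (rule 2); /i/ → [iː] (rule 2); /u/ → [uː] (rule 2).
All other segments surface unchanged.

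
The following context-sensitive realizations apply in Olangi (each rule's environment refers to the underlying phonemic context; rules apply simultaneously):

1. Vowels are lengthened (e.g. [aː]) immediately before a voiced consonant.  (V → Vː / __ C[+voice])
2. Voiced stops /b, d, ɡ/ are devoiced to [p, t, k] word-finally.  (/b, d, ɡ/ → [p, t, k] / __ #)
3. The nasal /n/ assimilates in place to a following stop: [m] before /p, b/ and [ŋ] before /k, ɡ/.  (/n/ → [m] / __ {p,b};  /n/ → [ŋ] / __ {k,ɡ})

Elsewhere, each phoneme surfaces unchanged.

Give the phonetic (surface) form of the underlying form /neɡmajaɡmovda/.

/n/ (word-initial): rule 3 targets it, but not before a labial or velar stop → unchanged [n].
/e/ (between /n/ and /ɡ/): before a voiced consonant, so rule 1 applies → [eː].
/ɡ/ (between /e/ and /m/): rule 2 targets it, but not word-finally → unchanged [ɡ].
/m/ (between /ɡ/ and /a/): no rule targets it → [m].
/a/ meets the environment for rule 1 (before a voiced consonant) → [aː].
/j/ (between /a/ and /a/) is unaffected → [j].
/a/ meets the environment for rule 1 (before a voiced consonant) → [aː].
/ɡ/ (between /a/ and /m/) fails the environment for rule 2, so it stays [ɡ].
/m/ (between /ɡ/ and /o/) is unaffected → [m].
/o/ — between /m/ and /v/, before a voiced consonant — surfaces as [oː] (rule 1).
/v/ — not in any rule's target class → [v].
/d/ (between /v/ and /a/) fails the environment for rule 2, so it stays [d].
/a/ (word-final): rule 1 targets it, but not before a voiced consonant → unchanged [a].

[neːɡmaːjaːɡmoːvda]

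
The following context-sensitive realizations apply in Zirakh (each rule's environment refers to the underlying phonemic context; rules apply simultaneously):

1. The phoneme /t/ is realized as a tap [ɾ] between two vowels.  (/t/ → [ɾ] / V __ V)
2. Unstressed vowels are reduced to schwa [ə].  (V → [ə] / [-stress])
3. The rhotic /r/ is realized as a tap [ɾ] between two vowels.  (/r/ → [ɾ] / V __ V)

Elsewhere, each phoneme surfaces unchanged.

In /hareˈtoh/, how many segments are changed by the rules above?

4

Segments that undergo a rule: /a/ → [ə] (rule 2); /r/ → [ɾ] (rule 3); /e/ → [ə] (rule 2); /t/ → [ɾ] (rule 1).
All other segments surface unchanged.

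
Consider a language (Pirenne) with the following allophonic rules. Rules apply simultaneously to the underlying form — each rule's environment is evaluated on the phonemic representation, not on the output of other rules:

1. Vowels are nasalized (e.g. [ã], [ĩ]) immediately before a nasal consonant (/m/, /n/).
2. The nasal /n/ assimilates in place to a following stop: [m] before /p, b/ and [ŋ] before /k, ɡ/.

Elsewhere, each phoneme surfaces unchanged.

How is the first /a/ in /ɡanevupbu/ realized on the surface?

[ã]

/a/ — between /ɡ/ and /n/, before a nasal consonant — surfaces as [ã] (rule 1).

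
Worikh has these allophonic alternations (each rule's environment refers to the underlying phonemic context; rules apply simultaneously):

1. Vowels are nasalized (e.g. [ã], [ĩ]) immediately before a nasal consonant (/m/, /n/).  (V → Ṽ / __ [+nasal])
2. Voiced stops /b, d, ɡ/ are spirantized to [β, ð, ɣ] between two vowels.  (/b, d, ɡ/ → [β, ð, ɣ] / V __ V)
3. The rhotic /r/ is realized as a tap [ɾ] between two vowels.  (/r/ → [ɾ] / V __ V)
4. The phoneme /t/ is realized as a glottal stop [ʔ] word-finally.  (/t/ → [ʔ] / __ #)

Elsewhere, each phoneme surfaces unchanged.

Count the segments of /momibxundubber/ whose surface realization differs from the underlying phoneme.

2

Segments that undergo a rule: /o/ → [õ] (rule 1); /u/ → [ũ] (rule 1).
All other segments surface unchanged.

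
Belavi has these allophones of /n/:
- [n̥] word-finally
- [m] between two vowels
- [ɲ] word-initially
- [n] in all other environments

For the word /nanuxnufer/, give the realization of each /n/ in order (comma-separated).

[ɲ], [m], [n]

Occurrence 1 (position 1): word-initially → [ɲ].
Occurrence 2 (position 3): between two vowels → [m].
Occurrence 3 (position 6): no conditioning environment matches → elsewhere allophone [n].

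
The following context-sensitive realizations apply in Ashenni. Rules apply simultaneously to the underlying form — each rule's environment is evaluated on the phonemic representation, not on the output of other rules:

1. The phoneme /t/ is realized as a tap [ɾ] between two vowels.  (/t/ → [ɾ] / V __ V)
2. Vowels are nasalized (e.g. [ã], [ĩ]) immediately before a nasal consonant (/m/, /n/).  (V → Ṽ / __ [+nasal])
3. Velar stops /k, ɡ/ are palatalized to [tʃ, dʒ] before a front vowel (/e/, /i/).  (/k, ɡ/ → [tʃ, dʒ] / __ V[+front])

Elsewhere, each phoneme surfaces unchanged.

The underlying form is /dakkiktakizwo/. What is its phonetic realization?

/d/ (word-initial): no rule targets it → [d].
/a/ (between /d/ and /k/) is in the target of rule 2 but the environment (before a nasal consonant) is not met → [a].
/k/ (between /a/ and /k/): rule 3 targets it, but not before a front vowel → unchanged [k].
/k/ (between /k/ and /i/) occurs before a front vowel → [tʃ] by rule 3.
/i/ (between /k/ and /k/) fails the environment for rule 2, so it stays [i].
/k/ (between /i/ and /t/) is in the target of rule 3 but the environment (before a front vowel) is not met → [k].
/t/ (between /k/ and /a/) fails the environment for rule 1, so it stays [t].
/a/ (between /t/ and /k/) fails the environment for rule 2, so it stays [a].
/k/ — between /a/ and /i/, before a front vowel — surfaces as [tʃ] (rule 3).
/i/ (between /k/ and /z/) is in the target of rule 2 but the environment (before a nasal consonant) is not met → [i].
/z/ — not in any rule's target class → [z].
/w/ (between /z/ and /o/) is unaffected → [w].
/o/ (word-final) fails the environment for rule 2, so it stays [o].

[daktʃiktatʃizwo]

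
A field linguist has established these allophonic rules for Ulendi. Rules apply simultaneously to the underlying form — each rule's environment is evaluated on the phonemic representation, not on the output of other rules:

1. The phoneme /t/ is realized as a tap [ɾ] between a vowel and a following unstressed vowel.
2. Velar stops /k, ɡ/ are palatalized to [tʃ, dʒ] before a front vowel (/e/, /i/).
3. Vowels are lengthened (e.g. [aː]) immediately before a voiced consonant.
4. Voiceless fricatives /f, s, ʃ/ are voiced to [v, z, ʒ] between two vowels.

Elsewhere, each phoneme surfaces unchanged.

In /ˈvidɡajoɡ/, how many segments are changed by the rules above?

3

Segments that undergo a rule: /i/ → [iː] (rule 3); /a/ → [aː] (rule 3); /o/ → [oː] (rule 3).
All other segments surface unchanged.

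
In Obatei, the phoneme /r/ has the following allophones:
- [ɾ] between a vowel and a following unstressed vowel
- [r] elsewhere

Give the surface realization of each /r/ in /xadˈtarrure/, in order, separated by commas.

[r], [r], [ɾ]

Occurrence 1 (position 6): no conditioning environment matches → elsewhere allophone [r].
Occurrence 2 (position 7): no conditioning environment matches → elsewhere allophone [r].
Occurrence 3 (position 9): between a vowel and a following unstressed vowel → [ɾ].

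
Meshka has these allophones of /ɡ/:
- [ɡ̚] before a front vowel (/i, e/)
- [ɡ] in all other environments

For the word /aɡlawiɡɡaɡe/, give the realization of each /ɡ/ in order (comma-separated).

Occurrence 1 (position 2): no conditioning environment matches → elsewhere allophone [ɡ].
Occurrence 2 (position 7): no conditioning environment matches → elsewhere allophone [ɡ].
Occurrence 3 (position 8): no conditioning environment matches → elsewhere allophone [ɡ].
Occurrence 4 (position 10): before a front vowel (/i, e/) → [ɡ̚].

[ɡ], [ɡ], [ɡ], [ɡ̚]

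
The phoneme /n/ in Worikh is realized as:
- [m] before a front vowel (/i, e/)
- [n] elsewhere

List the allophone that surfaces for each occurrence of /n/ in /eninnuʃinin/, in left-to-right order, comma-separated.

[m], [n], [n], [m], [n]

Occurrence 1 (position 2): before a front vowel (/i, e/) → [m].
Occurrence 2 (position 4): no conditioning environment matches → elsewhere allophone [n].
Occurrence 3 (position 5): no conditioning environment matches → elsewhere allophone [n].
Occurrence 4 (position 9): before a front vowel (/i, e/) → [m].
Occurrence 5 (position 11): no conditioning environment matches → elsewhere allophone [n].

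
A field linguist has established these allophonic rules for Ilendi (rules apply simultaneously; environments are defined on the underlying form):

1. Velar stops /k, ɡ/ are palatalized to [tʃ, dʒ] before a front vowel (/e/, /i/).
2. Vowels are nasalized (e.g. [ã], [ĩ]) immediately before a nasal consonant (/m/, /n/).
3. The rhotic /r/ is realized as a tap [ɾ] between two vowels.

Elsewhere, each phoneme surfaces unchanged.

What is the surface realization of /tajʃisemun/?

[tajʃisẽmũn]

/t/ — not in any rule's target class → [t].
/a/ — between /t/ and /j/; rule 2 does not apply here → [a].
/j/ stays [j].
/ʃ/ stays [ʃ].
/i/ (between /ʃ/ and /s/): rule 2 targets it, but not before a nasal consonant → unchanged [i].
/s/ (between /i/ and /e/): no rule targets it → [s].
/e/ (between /s/ and /m/): before a nasal consonant, so rule 2 applies → [ẽ].
/m/ stays [m].
/u/ — between /m/ and /n/, before a nasal consonant — surfaces as [ũ] (rule 2).
/n/ (word-final) is unaffected → [n].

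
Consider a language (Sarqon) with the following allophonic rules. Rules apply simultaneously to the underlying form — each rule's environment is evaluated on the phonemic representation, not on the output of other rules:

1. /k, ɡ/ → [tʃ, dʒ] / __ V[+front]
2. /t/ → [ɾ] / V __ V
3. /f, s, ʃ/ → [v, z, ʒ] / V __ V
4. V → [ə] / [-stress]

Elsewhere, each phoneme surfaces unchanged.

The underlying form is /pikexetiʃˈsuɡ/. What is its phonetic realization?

/i/ (between /p/ and /k/): in an unstressed syllable, so rule 4 applies → [ə].
Rule 1 applies to /k/ (between /i/ and /e/: before a front vowel) → [tʃ].
/e/ (between /k/ and /x/) occurs in an unstressed syllable → [ə] by rule 4.
Rule 4 applies to /e/ (between /x/ and /t/: in an unstressed syllable) → [ə].
/t/ — between /e/ and /i/, between two vowels — surfaces as [ɾ] (rule 2).
/i/ — between /t/ and /ʃ/, in an unstressed syllable — surfaces as [ə] (rule 4).
/ʃ/ — between /i/ and /s/; rule 3 does not apply here → [ʃ].
/s/ — between /ʃ/ and /u/; rule 3 does not apply here → [s].
/u/ (between /s/ and /ɡ/): rule 4 targets it, but not in an unstressed syllable → unchanged [u].
/ɡ/ (word-final) fails the environment for rule 1, so it stays [ɡ].

[pətʃəxəɾəʃˈsuɡ]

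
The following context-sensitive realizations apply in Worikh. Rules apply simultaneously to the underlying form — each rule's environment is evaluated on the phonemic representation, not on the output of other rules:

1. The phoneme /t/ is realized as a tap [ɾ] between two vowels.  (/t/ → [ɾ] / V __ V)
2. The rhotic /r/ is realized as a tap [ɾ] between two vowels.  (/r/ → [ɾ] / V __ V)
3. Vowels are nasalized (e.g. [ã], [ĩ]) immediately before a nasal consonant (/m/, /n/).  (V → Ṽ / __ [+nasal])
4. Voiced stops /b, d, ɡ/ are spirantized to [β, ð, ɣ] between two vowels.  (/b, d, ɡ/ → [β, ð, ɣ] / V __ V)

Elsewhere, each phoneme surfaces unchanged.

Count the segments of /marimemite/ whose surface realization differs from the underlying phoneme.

4

Segments that undergo a rule: /r/ → [ɾ] (rule 2); /i/ → [ĩ] (rule 3); /e/ → [ẽ] (rule 3); /t/ → [ɾ] (rule 1).
All other segments surface unchanged.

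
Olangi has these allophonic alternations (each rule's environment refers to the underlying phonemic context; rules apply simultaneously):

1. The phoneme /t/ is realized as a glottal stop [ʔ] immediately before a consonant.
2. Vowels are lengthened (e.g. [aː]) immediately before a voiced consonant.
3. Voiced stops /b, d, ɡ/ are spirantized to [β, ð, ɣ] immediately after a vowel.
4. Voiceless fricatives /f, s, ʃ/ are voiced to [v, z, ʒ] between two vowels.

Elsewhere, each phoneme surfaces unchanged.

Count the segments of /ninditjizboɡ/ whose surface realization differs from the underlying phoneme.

5

Segments that undergo a rule: /i/ → [iː] (rule 2); /t/ → [ʔ] (rule 1); /i/ → [iː] (rule 2); /o/ → [oː] (rule 2); /ɡ/ → [ɣ] (rule 3).
All other segments surface unchanged.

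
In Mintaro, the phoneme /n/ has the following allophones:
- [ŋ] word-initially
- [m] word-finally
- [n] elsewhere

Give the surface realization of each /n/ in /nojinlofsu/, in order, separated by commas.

[ŋ], [n]

Occurrence 1 (position 1): word-initially → [ŋ].
Occurrence 2 (position 5): no conditioning environment matches → elsewhere allophone [n].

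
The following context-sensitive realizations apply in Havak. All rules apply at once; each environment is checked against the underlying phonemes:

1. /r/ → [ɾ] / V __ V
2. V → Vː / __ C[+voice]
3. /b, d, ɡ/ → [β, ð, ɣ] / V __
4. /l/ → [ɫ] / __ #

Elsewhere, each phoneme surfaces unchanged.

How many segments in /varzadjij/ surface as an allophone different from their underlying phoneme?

4

Segments that undergo a rule: /a/ → [aː] (rule 2); /a/ → [aː] (rule 2); /d/ → [ð] (rule 3); /i/ → [iː] (rule 2).
All other segments surface unchanged.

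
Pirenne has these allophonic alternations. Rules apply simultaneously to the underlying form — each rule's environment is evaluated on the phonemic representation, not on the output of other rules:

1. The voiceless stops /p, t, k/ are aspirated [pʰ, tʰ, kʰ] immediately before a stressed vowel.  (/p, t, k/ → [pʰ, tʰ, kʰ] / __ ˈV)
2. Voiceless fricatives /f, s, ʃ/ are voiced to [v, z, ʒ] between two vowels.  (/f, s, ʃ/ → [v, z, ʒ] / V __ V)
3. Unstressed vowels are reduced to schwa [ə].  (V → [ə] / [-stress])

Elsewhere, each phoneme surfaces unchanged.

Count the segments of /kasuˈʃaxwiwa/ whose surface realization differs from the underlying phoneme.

6

Segments that undergo a rule: /a/ → [ə] (rule 3); /s/ → [z] (rule 2); /u/ → [ə] (rule 3); /ʃ/ → [ʒ] (rule 2); /i/ → [ə] (rule 3); /a/ → [ə] (rule 3).
All other segments surface unchanged.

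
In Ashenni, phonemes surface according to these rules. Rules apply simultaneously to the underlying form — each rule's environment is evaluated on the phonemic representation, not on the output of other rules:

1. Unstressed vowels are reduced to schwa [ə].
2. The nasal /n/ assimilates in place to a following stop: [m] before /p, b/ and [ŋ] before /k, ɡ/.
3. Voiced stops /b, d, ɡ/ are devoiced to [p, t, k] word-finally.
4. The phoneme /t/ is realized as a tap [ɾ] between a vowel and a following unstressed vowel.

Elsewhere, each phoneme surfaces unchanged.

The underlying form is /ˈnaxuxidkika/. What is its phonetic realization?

/n/ (word-initial) is in the target of rule 2 but the environment (before a labial or velar stop) is not met → [n].
/a/ (between /n/ and /x/) is in the target of rule 1 but the environment (in an unstressed syllable) is not met → [a].
/x/ (between /a/ and /u/) is unaffected → [x].
/u/ (between /x/ and /x/): in an unstressed syllable, so rule 1 applies → [ə].
/x/ (between /u/ and /i/) is unaffected → [x].
/i/ — between /x/ and /d/, in an unstressed syllable — surfaces as [ə] (rule 1).
/d/ — between /i/ and /k/; rule 3 does not apply here → [d].
/k/ — not in any rule's target class → [k].
/i/ (between /k/ and /k/) occurs in an unstressed syllable → [ə] by rule 1.
/k/ (between /i/ and /a/) is unaffected → [k].
/a/ meets the environment for rule 1 (in an unstressed syllable) → [ə].

[ˈnaxəxədkəkə]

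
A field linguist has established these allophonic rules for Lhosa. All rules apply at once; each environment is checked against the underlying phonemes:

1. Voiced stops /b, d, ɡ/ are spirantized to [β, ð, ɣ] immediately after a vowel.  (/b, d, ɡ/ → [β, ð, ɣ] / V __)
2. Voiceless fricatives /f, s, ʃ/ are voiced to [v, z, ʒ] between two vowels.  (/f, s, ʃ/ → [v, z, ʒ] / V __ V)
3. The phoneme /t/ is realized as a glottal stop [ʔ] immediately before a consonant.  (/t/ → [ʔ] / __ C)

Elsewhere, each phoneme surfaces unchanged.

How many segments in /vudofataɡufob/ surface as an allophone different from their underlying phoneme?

5

Segments that undergo a rule: /d/ → [ð] (rule 1); /f/ → [v] (rule 2); /ɡ/ → [ɣ] (rule 1); /f/ → [v] (rule 2); /b/ → [β] (rule 1).
All other segments surface unchanged.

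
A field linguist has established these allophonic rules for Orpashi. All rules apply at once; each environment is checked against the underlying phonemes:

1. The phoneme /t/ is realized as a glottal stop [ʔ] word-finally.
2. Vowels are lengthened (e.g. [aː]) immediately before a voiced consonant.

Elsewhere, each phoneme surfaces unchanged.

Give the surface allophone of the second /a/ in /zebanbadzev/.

/a/ (between /b/ and /d/) occurs before a voiced consonant → [aː] by rule 2.

[aː]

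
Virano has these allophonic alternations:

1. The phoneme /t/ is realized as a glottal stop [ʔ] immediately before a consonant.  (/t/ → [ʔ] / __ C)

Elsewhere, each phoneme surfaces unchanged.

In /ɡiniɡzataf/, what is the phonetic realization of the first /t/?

[t]

/t/ — between /a/ and /a/; rule 1 does not apply here → [t].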